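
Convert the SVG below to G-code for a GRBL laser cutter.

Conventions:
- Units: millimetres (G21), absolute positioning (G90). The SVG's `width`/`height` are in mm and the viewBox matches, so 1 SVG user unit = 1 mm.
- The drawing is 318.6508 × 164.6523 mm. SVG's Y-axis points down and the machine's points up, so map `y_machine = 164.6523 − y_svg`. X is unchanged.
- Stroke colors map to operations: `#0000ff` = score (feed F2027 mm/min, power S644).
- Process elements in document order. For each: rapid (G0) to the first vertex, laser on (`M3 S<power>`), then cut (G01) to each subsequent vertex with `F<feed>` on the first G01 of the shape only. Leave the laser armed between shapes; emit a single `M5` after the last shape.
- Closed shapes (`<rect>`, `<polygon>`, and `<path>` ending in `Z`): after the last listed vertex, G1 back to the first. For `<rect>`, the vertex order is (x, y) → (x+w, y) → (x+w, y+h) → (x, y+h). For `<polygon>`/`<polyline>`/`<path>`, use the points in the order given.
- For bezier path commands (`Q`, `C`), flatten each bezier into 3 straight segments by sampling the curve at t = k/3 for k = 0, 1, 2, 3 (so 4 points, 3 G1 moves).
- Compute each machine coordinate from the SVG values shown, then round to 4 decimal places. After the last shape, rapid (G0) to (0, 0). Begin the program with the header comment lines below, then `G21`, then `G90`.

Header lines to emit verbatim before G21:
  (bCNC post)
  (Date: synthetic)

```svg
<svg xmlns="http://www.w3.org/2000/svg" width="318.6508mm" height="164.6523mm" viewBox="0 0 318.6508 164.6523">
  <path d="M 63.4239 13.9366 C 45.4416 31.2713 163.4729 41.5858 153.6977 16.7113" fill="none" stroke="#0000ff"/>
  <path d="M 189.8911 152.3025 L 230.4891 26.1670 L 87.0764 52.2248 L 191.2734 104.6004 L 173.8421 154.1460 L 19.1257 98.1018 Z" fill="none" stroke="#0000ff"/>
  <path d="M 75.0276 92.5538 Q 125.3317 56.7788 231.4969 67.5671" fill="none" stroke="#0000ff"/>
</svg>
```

(bCNC post)
(Date: synthetic)
G21
G90
G0 X63.4239 Y150.7157
M3 S644
G01 X81.0084 Y136.7644 F2027
G01 X130.6418 Y133.7529
G01 X153.6977 Y147.9410
G0 X189.8911 Y12.3498
M3 S644
G01 X230.4891 Y138.4853 F2027
G01 X87.0764 Y112.4275
G01 X191.2734 Y60.0519
G01 X173.8421 Y10.5063
G01 X19.1257 Y66.5505
G01 X189.8911 Y12.3498
G0 X75.0276 Y72.0985
M3 S644
G01 X114.7705 Y90.7748 F2027
G01 X166.9269 Y99.1037
G01 X231.4969 Y97.0852
M5
G0 X0.0000 Y0.0000

Since the viewBox matches the mm dimensions, user units are millimetres directly. The only transform is the Y-flip y_m = 164.6523 − y_svg.

Shape 1 is a cubic bezier drawn with `<path>`. Its stroke #0000ff means score at S644, F2027. After flipping Y the toolpath is (63.4239,150.7157) → (81.0084,136.7644) → (130.6418,133.7529) → (153.6977,147.9410).

Shape 2 is a closed polygon drawn with `<path>`. Its stroke #0000ff means score at S644, F2027. After flipping Y the toolpath is (189.8911,12.3498) → (230.4891,138.4853) → (87.0764,112.4275) → (191.2734,60.0519) → (173.8421,10.5063) → (19.1257,66.5505) → (189.8911,12.3498), returning to the start.

Shape 3 is a quadratic bezier drawn with `<path>`. Its stroke #0000ff means score at S644, F2027. After flipping Y the toolpath is (75.0276,72.0985) → (114.7705,90.7748) → (166.9269,99.1037) → (231.4969,97.0852).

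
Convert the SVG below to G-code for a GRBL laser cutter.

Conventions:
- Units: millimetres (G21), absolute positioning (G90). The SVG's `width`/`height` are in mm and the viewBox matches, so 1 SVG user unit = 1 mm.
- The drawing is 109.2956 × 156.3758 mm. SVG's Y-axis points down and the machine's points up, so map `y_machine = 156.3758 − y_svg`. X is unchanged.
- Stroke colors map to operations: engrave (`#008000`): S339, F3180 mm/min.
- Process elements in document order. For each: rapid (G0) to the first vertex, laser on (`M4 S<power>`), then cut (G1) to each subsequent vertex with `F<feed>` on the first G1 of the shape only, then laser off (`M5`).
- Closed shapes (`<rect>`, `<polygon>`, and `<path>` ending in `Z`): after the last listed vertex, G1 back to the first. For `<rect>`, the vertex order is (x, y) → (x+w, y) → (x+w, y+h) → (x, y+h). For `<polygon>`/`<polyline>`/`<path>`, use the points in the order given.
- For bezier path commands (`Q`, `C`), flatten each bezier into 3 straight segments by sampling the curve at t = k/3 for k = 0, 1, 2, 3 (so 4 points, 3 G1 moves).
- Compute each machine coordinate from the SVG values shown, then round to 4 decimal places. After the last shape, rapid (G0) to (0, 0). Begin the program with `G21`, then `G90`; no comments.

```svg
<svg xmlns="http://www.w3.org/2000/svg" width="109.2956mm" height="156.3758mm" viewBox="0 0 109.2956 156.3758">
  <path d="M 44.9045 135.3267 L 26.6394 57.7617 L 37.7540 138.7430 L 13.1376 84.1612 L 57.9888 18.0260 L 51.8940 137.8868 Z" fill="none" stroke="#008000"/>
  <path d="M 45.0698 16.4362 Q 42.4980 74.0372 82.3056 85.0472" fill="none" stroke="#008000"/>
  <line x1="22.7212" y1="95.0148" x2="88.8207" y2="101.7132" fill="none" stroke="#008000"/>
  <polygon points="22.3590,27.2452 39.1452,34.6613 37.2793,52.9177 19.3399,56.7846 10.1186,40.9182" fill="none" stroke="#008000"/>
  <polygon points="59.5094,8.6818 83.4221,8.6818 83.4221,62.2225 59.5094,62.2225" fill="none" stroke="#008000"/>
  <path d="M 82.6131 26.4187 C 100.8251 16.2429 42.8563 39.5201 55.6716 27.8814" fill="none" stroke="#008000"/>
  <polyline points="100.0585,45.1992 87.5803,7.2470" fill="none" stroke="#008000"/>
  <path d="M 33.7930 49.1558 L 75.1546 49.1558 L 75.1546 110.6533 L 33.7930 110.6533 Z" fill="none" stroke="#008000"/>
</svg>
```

Since the viewBox matches the mm dimensions, user units are millimetres directly. The only transform is the Y-flip y_m = 156.3758 − y_svg.

Shape 1 is a closed polygon drawn with `<path>`. Its stroke #008000 means engrave at S339, F3180. After flipping Y the toolpath is (44.9045,21.0491) → (26.6394,98.6141) → (37.7540,17.6328) → (13.1376,72.2146) → (57.9888,138.3498) → (51.8940,18.4890) → (44.9045,21.0491), returning to the start.

Shape 2 is a quadratic bezier drawn with `<path>`. Its stroke #008000 means engrave at S339, F3180. After flipping Y the toolpath is (45.0698,139.9396) → (48.0641,106.7157) → (60.4760,83.8454) → (82.3056,71.3286).

Shape 3 is a line segment drawn with `<line>`. Its stroke #008000 means engrave at S339, F3180. After flipping Y the toolpath is (22.7212,61.3610) → (88.8207,54.6626).

Shape 4 is a regular polygon drawn with `<polygon>`. Its stroke #008000 means engrave at S339, F3180. After flipping Y the toolpath is (22.3590,129.1306) → (39.1452,121.7145) → (37.2793,103.4581) → (19.3399,99.5912) → (10.1186,115.4576) → (22.3590,129.1306), returning to the start.

Shape 5 is a rectangle drawn with `<polygon>`. Its stroke #008000 means engrave at S339, F3180. After flipping Y the toolpath is (59.5094,147.6940) → (83.4221,147.6940) → (83.4221,94.1533) → (59.5094,94.1533) → (59.5094,147.6940), returning to the start.

Shape 6 is a cubic bezier drawn with `<path>`. Its stroke #008000 means engrave at S339, F3180. After flipping Y the toolpath is (82.6131,129.9571) → (80.8746,131.5141) → (61.0079,125.9622) → (55.6716,128.4944).

Shape 7 is a line segment drawn with `<polyline>`. Its stroke #008000 means engrave at S339, F3180. After flipping Y the toolpath is (100.0585,111.1766) → (87.5803,149.1288).

Shape 8 is a rectangle drawn with `<path>`. Its stroke #008000 means engrave at S339, F3180. After flipping Y the toolpath is (33.7930,107.2200) → (75.1546,107.2200) → (75.1546,45.7225) → (33.7930,45.7225) → (33.7930,107.2200), returning to the start.

G21
G90
G0 X44.9045 Y21.0491
M4 S339
G1 X26.6394 Y98.6141 F3180
G1 X37.7540 Y17.6328
G1 X13.1376 Y72.2146
G1 X57.9888 Y138.3498
G1 X51.8940 Y18.4890
G1 X44.9045 Y21.0491
M5
G0 X45.0698 Y139.9396
M4 S339
G1 X48.0641 Y106.7157 F3180
G1 X60.4760 Y83.8454
G1 X82.3056 Y71.3286
M5
G0 X22.7212 Y61.3610
M4 S339
G1 X88.8207 Y54.6626 F3180
M5
G0 X22.3590 Y129.1306
M4 S339
G1 X39.1452 Y121.7145 F3180
G1 X37.2793 Y103.4581
G1 X19.3399 Y99.5912
G1 X10.1186 Y115.4576
G1 X22.3590 Y129.1306
M5
G0 X59.5094 Y147.6940
M4 S339
G1 X83.4221 Y147.6940 F3180
G1 X83.4221 Y94.1533
G1 X59.5094 Y94.1533
G1 X59.5094 Y147.6940
M5
G0 X82.6131 Y129.9571
M4 S339
G1 X80.8746 Y131.5141 F3180
G1 X61.0079 Y125.9622
G1 X55.6716 Y128.4944
M5
G0 X100.0585 Y111.1766
M4 S339
G1 X87.5803 Y149.1288 F3180
M5
G0 X33.7930 Y107.2200
M4 S339
G1 X75.1546 Y107.2200 F3180
G1 X75.1546 Y45.7225
G1 X33.7930 Y45.7225
G1 X33.7930 Y107.2200
M5
G0 X0.0000 Y0.0000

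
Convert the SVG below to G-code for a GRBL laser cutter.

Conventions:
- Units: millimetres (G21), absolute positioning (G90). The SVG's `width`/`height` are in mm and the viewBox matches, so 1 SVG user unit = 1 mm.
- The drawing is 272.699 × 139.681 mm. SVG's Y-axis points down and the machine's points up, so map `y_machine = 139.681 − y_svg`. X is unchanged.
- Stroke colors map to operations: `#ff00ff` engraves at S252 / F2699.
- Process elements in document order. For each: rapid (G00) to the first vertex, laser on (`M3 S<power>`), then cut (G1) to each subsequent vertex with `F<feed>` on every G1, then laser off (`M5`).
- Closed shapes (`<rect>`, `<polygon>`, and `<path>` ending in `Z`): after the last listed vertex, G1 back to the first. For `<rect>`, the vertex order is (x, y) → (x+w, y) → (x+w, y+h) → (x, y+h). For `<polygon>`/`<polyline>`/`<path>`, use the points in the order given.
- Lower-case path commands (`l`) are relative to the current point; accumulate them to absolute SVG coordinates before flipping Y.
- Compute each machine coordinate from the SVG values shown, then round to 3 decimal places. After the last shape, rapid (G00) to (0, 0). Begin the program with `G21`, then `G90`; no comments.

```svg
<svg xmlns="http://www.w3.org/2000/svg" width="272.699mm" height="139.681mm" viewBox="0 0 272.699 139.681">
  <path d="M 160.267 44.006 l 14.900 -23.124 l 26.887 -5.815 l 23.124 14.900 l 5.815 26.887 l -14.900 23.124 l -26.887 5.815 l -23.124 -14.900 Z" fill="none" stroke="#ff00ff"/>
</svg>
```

G21
G90
G00 X160.267 Y95.675
M3 S252
G1 X175.167 Y118.799 F2699
G1 X202.054 Y124.614 F2699
G1 X225.178 Y109.714 F2699
G1 X230.993 Y82.827 F2699
G1 X216.093 Y59.703 F2699
G1 X189.206 Y53.888 F2699
G1 X166.082 Y68.788 F2699
G1 X160.267 Y95.675 F2699
M5
G00 X0.000 Y0.000

Since the viewBox matches the mm dimensions, user units are millimetres directly. The only transform is the Y-flip y_m = 139.681 − y_svg.

Shape 1 is a regular polygon drawn with `<path>`. Its stroke #ff00ff means engrave at S252, F2699. After flipping Y the toolpath is (160.267,95.675) → (175.167,118.799) → (202.054,124.614) → (225.178,109.714) → (230.993,82.827) → (216.093,59.703) → (189.206,53.888) → (166.082,68.788) → (160.267,95.675), returning to the start.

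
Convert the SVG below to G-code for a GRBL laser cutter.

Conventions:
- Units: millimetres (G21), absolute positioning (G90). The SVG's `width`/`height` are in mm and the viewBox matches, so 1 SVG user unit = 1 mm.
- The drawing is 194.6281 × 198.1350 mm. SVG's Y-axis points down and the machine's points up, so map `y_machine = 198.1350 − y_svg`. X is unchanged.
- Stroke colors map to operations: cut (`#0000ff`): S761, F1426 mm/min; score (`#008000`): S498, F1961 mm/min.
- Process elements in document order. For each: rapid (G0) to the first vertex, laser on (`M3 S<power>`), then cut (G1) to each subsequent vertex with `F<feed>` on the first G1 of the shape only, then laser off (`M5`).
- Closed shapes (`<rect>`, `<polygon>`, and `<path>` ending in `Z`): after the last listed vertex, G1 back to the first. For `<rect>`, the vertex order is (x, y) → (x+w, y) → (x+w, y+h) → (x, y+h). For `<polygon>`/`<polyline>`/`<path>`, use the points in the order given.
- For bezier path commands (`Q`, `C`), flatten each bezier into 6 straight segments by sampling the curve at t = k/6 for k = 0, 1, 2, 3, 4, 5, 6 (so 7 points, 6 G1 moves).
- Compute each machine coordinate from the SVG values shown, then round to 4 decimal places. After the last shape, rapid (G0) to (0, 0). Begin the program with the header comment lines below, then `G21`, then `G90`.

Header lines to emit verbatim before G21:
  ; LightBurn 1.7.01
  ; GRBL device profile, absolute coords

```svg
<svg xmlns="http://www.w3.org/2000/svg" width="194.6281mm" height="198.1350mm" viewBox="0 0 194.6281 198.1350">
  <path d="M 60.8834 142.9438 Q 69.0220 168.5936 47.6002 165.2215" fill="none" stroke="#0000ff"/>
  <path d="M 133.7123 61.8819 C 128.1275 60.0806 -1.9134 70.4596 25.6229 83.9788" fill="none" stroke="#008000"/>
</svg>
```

; LightBurn 1.7.01
; GRBL device profile, absolute coords
G21
G90
G0 X60.8834 Y55.1912
M3 S761
G1 X62.7751 Y47.4474 F1426
G1 X63.0246 Y41.3160
G1 X61.6319 Y36.7969
G1 X58.5969 Y33.8901
G1 X53.9197 Y32.5956
G1 X47.6002 Y32.9135
M5
G0 X133.7123 Y136.2531
M3 S498
G1 X121.8543 Y136.1806 F1961
G1 X97.0878 Y134.3291
G1 X67.2472 Y130.9498
G1 X40.1667 Y126.2938
G1 X23.6805 Y120.6123
G1 X25.6229 Y114.1562
M5
G0 X0.0000 Y0.0000

1 u = 1 mm; y_m = 198.1350 − y.

[1] `<path>` quadratic bezier, #0000ff→cut S761 F1426: (60.8834,55.1912) → (62.7751,47.4474) → (63.0246,41.3160) → (61.6319,36.7969) → (58.5969,33.8901) → (53.9197,32.5956) → (47.6002,32.9135)

[2] `<path>` cubic bezier, #008000→score S498 F1961: (133.7123,136.2531) → (121.8543,136.1806) → (97.0878,134.3291) → (67.2472,130.9498) → (40.1667,126.2938) → (23.6805,120.6123) → (25.6229,114.1562)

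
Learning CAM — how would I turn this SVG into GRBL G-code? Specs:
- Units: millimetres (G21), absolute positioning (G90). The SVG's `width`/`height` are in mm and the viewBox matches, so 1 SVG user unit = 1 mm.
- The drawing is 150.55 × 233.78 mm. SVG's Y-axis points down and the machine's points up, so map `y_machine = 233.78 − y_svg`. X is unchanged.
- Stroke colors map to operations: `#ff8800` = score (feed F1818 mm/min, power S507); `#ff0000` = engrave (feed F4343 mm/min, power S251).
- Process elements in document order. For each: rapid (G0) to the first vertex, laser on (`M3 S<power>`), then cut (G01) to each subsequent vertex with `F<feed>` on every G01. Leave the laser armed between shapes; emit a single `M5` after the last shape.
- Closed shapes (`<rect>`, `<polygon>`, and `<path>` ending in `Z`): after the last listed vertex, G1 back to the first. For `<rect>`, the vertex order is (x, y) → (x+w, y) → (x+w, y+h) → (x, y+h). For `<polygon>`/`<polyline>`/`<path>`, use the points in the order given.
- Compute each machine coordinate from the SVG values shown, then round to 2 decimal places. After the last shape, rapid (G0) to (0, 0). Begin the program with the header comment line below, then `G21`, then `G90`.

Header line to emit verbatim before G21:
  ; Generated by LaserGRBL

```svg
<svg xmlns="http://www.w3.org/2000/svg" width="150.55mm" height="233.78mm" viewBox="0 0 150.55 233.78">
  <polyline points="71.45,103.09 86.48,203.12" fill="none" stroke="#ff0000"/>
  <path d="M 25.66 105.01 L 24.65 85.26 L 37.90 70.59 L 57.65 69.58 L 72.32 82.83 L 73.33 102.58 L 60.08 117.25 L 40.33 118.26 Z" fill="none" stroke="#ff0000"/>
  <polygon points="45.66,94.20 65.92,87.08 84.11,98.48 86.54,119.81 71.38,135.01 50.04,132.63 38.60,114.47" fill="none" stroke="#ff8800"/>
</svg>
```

; Generated by LaserGRBL
G21
G90
G0 X71.45 Y130.69
M3 S251
G01 X86.48 Y30.66 F4343
G0 X25.66 Y128.77
M3 S251
G01 X24.65 Y148.52 F4343
G01 X37.90 Y163.19 F4343
G01 X57.65 Y164.20 F4343
G01 X72.32 Y150.95 F4343
G01 X73.33 Y131.20 F4343
G01 X60.08 Y116.53 F4343
G01 X40.33 Y115.52 F4343
G01 X25.66 Y128.77 F4343
G0 X45.66 Y139.58
M3 S507
G01 X65.92 Y146.70 F1818
G01 X84.11 Y135.30 F1818
G01 X86.54 Y113.97 F1818
G01 X71.38 Y98.77 F1818
G01 X50.04 Y101.15 F1818
G01 X38.60 Y119.31 F1818
G01 X45.66 Y139.58 F1818
M5
G0 X0.00 Y0.00

viewBox `0 0 150.55 233.78` with mm width/height → 1 unit = 1 mm. Flip: y_m = 233.78 − y_svg.

**Shape 1** — `<polyline>` line segment, stroke `#ff0000` → engrave (S251, F4343). Machine vertices: (71.45,130.69) → (86.48,30.66). Open path.

**Shape 2** — `<path>` regular polygon, stroke `#ff0000` → engrave (S251, F4343). Machine vertices: (25.66,128.77) → (24.65,148.52) → (37.90,163.19) → (57.65,164.20) → (72.32,150.95) → (73.33,131.20) → (60.08,116.53) → (40.33,115.52) → (25.66,128.77). Closed: final G1 returns to the first vertex.

**Shape 3** — `<polygon>` regular polygon, stroke `#ff8800` → score (S507, F1818). Machine vertices: (45.66,139.58) → (65.92,146.70) → (84.11,135.30) → (86.54,113.97) → (71.38,98.77) → (50.04,101.15) → (38.60,119.31) → (45.66,139.58). Closed: final G1 returns to the first vertex.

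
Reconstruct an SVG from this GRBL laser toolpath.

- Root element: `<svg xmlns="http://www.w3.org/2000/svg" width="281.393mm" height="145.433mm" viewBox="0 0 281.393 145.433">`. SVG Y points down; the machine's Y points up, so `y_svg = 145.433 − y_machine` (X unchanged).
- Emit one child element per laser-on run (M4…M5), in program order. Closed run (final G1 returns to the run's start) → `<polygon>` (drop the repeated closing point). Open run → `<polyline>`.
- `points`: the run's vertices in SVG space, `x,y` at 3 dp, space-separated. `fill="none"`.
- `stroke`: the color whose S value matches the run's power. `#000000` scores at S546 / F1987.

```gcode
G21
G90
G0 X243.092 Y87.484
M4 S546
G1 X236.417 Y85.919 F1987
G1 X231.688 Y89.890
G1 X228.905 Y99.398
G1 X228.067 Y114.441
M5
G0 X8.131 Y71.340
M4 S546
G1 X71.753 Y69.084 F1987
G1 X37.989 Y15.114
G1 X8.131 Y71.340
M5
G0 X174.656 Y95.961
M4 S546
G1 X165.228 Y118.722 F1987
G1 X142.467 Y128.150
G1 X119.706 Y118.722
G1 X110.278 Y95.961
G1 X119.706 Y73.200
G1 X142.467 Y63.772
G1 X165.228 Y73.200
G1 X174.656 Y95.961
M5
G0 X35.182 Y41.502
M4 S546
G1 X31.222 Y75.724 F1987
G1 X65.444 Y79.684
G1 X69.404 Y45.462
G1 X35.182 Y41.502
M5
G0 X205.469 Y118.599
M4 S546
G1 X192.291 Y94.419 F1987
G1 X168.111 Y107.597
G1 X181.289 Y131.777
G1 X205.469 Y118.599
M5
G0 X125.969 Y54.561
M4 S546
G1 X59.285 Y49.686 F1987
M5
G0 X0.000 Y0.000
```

Machine Y-up, SVG Y-down with viewBox height 145.433, so y_svg = 145.433 − y_machine; X carries over. Every run uses S546, so all elements get stroke `#000000` (score).

Run 1: The run is open, so emit a `<polyline>` with points (Y-flipped): 243.092,57.949 236.417,59.514 231.688,55.543 228.905,46.035 228.067,30.992.

Run 2: The run returns to its start, so emit a `<polygon>` with points (Y-flipped): 8.131,74.093 71.753,76.349 37.989,130.319.

Run 3: The run returns to its start, so emit a `<polygon>` with points (Y-flipped): 174.656,49.472 165.228,26.711 142.467,17.283 119.706,26.711 110.278,49.472 119.706,72.233 142.467,81.661 165.228,72.233.

Run 4: The run returns to its start, so emit a `<polygon>` with points (Y-flipped): 35.182,103.931 31.222,69.709 65.444,65.749 69.404,99.971.

Run 5: The run returns to its start, so emit a `<polygon>` with points (Y-flipped): 205.469,26.834 192.291,51.014 168.111,37.836 181.289,13.656.

Run 6: The run is open, so emit a `<polyline>` with points (Y-flipped): 125.969,90.872 59.285,95.747.

<svg xmlns="http://www.w3.org/2000/svg" width="281.393mm" height="145.433mm" viewBox="0 0 281.393 145.433">
  <polyline points="243.092,57.949 236.417,59.514 231.688,55.543 228.905,46.035 228.067,30.992" fill="none" stroke="#000000"/>
  <polygon points="8.131,74.093 71.753,76.349 37.989,130.319" fill="none" stroke="#000000"/>
  <polygon points="174.656,49.472 165.228,26.711 142.467,17.283 119.706,26.711 110.278,49.472 119.706,72.233 142.467,81.661 165.228,72.233" fill="none" stroke="#000000"/>
  <polygon points="35.182,103.931 31.222,69.709 65.444,65.749 69.404,99.971" fill="none" stroke="#000000"/>
  <polygon points="205.469,26.834 192.291,51.014 168.111,37.836 181.289,13.656" fill="none" stroke="#000000"/>
  <polyline points="125.969,90.872 59.285,95.747" fill="none" stroke="#000000"/>
</svg>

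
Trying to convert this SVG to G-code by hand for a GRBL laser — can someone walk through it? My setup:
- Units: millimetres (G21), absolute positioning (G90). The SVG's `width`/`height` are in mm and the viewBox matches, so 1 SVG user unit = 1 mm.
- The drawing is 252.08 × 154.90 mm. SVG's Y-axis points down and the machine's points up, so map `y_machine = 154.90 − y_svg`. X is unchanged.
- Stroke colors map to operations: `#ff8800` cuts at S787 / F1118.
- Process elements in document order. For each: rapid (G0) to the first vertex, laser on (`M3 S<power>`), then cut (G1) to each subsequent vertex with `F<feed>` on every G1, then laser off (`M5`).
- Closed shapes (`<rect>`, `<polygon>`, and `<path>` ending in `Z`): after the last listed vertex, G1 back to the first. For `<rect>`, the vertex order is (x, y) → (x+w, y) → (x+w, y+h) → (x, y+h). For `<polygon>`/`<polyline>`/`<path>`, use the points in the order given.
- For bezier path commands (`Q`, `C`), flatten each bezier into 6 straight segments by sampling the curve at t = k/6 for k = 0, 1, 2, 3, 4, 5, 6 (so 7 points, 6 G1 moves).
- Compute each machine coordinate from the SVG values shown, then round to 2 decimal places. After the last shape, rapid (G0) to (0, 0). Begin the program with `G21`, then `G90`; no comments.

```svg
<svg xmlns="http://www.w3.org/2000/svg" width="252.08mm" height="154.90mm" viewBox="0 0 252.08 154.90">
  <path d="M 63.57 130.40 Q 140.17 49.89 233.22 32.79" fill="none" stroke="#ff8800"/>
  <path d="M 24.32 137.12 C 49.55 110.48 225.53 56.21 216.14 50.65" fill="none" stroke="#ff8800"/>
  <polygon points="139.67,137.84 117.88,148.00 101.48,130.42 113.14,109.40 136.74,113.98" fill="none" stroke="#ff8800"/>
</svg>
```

1 u = 1 mm; y_m = 154.90 − y.

[1] `<path>` quadratic bezier, #ff8800→cut S787 F1118: (63.57,24.50) → (89.56,49.58) → (116.46,71.13) → (144.28,89.16) → (173.01,103.66) → (202.66,114.65) → (233.22,122.11)

[2] `<path>` cubic bezier, #ff8800→cut S787 F1118: (24.32,17.78) → (47.94,33.05) → (87.35,50.80) → (133.21,68.92) → (176.19,85.28) → (206.94,97.76) → (216.14,104.25)

[3] `<polygon>` regular polygon, #ff8800→cut S787 F1118: (139.67,17.06) → (117.88,6.90) → (101.48,24.48) → (113.14,45.50) → (136.74,40.92) → (139.67,17.06) (closed)

G21
G90
G0 X63.57 Y24.50
M3 S787
G1 X89.56 Y49.58 F1118
G1 X116.46 Y71.13 F1118
G1 X144.28 Y89.16 F1118
G1 X173.01 Y103.66 F1118
G1 X202.66 Y114.65 F1118
G1 X233.22 Y122.11 F1118
M5
G0 X24.32 Y17.78
M3 S787
G1 X47.94 Y33.05 F1118
G1 X87.35 Y50.80 F1118
G1 X133.21 Y68.92 F1118
G1 X176.19 Y85.28 F1118
G1 X206.94 Y97.76 F1118
G1 X216.14 Y104.25 F1118
M5
G0 X139.67 Y17.06
M3 S787
G1 X117.88 Y6.90 F1118
G1 X101.48 Y24.48 F1118
G1 X113.14 Y45.50 F1118
G1 X136.74 Y40.92 F1118
G1 X139.67 Y17.06 F1118
M5
G0 X0.00 Y0.00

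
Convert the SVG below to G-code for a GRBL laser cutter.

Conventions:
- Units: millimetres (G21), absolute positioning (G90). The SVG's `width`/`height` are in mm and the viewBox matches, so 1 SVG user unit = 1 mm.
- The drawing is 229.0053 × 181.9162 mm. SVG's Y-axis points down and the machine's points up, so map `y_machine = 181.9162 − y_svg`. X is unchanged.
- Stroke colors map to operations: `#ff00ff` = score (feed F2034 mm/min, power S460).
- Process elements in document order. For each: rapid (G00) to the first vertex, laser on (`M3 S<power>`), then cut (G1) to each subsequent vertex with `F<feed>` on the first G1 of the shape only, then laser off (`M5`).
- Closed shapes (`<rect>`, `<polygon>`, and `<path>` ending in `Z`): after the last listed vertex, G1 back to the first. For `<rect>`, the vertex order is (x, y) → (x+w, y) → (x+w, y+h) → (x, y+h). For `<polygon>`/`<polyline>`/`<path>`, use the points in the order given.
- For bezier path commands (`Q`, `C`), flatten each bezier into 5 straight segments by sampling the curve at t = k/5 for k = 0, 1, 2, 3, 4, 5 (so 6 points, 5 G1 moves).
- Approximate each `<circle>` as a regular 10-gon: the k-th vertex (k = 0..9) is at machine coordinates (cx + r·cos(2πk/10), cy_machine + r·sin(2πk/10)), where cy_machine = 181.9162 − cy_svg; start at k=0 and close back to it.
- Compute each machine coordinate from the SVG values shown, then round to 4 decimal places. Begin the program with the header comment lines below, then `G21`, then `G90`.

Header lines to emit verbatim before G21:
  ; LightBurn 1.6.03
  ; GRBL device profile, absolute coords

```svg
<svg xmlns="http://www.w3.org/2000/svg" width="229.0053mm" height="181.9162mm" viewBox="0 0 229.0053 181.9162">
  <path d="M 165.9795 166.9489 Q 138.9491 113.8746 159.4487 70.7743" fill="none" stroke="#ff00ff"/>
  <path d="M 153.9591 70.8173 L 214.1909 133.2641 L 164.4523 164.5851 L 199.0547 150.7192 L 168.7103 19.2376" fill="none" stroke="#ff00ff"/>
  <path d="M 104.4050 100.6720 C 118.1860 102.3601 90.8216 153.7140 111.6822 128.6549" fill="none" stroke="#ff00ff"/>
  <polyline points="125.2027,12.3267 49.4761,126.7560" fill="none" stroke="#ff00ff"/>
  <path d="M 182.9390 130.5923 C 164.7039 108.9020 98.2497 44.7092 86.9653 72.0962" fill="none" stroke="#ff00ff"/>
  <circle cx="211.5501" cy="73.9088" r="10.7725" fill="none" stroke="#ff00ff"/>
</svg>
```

; LightBurn 1.6.03
; GRBL device profile, absolute coords
G21
G90
G00 X165.9795 Y14.9673
M3 S460
G1 X157.0685 Y35.7981 F2034
G1 X151.9600 Y55.8309
G1 X150.6538 Y75.0658
G1 X153.1501 Y93.5028
G1 X159.4487 Y111.1419
M5
G00 X153.9591 Y111.0989
M3 S460
G1 X214.1909 Y48.6521 F2034
G1 X164.4523 Y17.3311
G1 X199.0547 Y31.1970
G1 X168.7103 Y162.6786
M5
G00 X104.4050 Y81.2442
M3 S460
G1 X108.4511 Y75.2801 F2034
G1 X106.9121 Y63.4479
G1 X104.0778 Y51.7996
G1 X104.2379 Y46.3868
G1 X111.6822 Y53.2613
M5
G00 X125.2027 Y169.5895
M3 S460
G1 X49.4761 Y55.1602 F2034
M5
G00 X182.9390 Y51.3239
M3 S460
G1 X167.0388 Y68.3657 F2034
G1 X144.5286 Y89.1722
G1 X120.3712 Y107.3074
G1 X99.5292 Y116.3353
G1 X86.9653 Y109.8200
M5
G00 X222.3226 Y108.0074
M3 S460
G1 X220.2652 Y114.3393 F2034
G1 X214.8790 Y118.2527
G1 X208.2212 Y118.2527
G1 X202.8350 Y114.3393
G1 X200.7776 Y108.0074
G1 X202.8350 Y101.6755
G1 X208.2212 Y97.7621
G1 X214.8790 Y97.7621
G1 X220.2652 Y101.6755
G1 X222.3226 Y108.0074
M5

viewBox `0 0 229.0053 181.9162` with mm width/height → 1 unit = 1 mm. Flip: y_m = 181.9162 − y_svg.

**Shape 1** — `<path>` quadratic bezier, stroke `#ff00ff` → score (S460, F2034). Control points (SVG): P0=(165.9795,166.9489), P1=(138.9491,113.8746), P2=(159.4487,70.7743); sampled at t=k/5. Machine vertices: (165.9795,14.9673) → (157.0685,35.7981) → (151.9600,55.8309) → (150.6538,75.0658) → (153.1501,93.5028) → (159.4487,111.1419). Open path.

**Shape 2** — `<path>` open polyline, stroke `#ff00ff` → score (S460, F2034). Machine vertices: (153.9591,111.0989) → (214.1909,48.6521) → (164.4523,17.3311) → (199.0547,31.1970) → (168.7103,162.6786). Open path.

**Shape 3** — `<path>` cubic bezier, stroke `#ff00ff` → score (S460, F2034). Control points (SVG): P0=(104.4050,100.6720), P1=(118.1860,102.3601), P2=(90.8216,153.7140), P3=(111.6822,128.6549); sampled at t=k/5. Machine vertices: (104.4050,81.2442) → (108.4511,75.2801) → (106.9121,63.4479) → (104.0778,51.7996) → (104.2379,46.3868) → (111.6822,53.2613). Open path.

**Shape 4** — `<polyline>` line segment, stroke `#ff00ff` → score (S460, F2034). Machine vertices: (125.2027,169.5895) → (49.4761,55.1602). Open path.

**Shape 5** — `<path>` cubic bezier, stroke `#ff00ff` → score (S460, F2034). Control points (SVG): P0=(182.9390,130.5923), P1=(164.7039,108.9020), P2=(98.2497,44.7092), P3=(86.9653,72.0962); sampled at t=k/5. Machine vertices: (182.9390,51.3239) → (167.0388,68.3657) → (144.5286,89.1722) → (120.3712,107.3074) → (99.5292,116.3353) → (86.9653,109.8200). Open path.

**Shape 6** — `<circle>` circle, stroke `#ff00ff` → score (S460, F2034). Machine vertices: (222.3226,108.0074) → (220.2652,114.3393) → (214.8790,118.2527) → (208.2212,118.2527) → (202.8350,114.3393) → (200.7776,108.0074) → (202.8350,101.6755) → (208.2212,97.7621) → (214.8790,97.7621) → (220.2652,101.6755) → (222.3226,108.0074). Closed: final G1 returns to the first vertex.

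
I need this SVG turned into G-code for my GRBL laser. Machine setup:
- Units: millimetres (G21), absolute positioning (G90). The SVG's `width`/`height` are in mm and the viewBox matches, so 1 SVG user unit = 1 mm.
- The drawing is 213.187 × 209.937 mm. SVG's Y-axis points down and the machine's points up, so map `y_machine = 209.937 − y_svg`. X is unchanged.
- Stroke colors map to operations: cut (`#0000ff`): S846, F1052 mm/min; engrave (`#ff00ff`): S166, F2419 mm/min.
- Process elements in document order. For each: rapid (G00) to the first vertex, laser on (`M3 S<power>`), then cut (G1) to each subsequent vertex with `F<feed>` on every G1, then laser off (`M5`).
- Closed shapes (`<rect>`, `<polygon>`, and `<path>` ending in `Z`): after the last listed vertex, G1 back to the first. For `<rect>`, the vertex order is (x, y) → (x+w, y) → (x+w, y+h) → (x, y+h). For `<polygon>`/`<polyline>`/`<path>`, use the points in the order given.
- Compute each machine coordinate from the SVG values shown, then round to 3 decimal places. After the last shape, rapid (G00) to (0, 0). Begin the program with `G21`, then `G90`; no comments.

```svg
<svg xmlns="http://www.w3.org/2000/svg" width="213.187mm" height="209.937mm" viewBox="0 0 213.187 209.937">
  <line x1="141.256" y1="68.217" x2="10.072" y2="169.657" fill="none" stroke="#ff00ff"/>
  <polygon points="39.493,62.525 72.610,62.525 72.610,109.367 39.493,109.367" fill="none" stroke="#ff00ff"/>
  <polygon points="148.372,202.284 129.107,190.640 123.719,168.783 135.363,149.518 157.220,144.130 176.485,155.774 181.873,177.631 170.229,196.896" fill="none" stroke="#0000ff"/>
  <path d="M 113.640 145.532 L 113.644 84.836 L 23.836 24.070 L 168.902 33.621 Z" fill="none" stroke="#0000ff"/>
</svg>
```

viewBox `0 0 213.187 209.937` with mm width/height → 1 unit = 1 mm. Flip: y_m = 209.937 − y_svg.

**Shape 1** — `<line>` line segment, stroke `#ff00ff` → engrave (S166, F2419). Machine vertices: (141.256,141.720) → (10.072,40.280). Open path.

**Shape 2** — `<polygon>` rectangle, stroke `#ff00ff` → engrave (S166, F2419). Machine vertices: (39.493,147.412) → (72.610,147.412) → (72.610,100.570) → (39.493,100.570) → (39.493,147.412). Closed: final G1 returns to the first vertex.

**Shape 3** — `<polygon>` regular polygon, stroke `#0000ff` → cut (S846, F1052). Machine vertices: (148.372,7.653) → (129.107,19.297) → (123.719,41.154) → (135.363,60.419) → (157.220,65.807) → (176.485,54.163) → (181.873,32.306) → (170.229,13.041) → (148.372,7.653). Closed: final G1 returns to the first vertex.

**Shape 4** — `<path>` closed polygon, stroke `#0000ff` → cut (S846, F1052). Machine vertices: (113.640,64.405) → (113.644,125.101) → (23.836,185.867) → (168.902,176.316) → (113.640,64.405). Closed: final G1 returns to the first vertex.

G21
G90
G00 X141.256 Y141.720
M3 S166
G1 X10.072 Y40.280 F2419
M5
G00 X39.493 Y147.412
M3 S166
G1 X72.610 Y147.412 F2419
G1 X72.610 Y100.570 F2419
G1 X39.493 Y100.570 F2419
G1 X39.493 Y147.412 F2419
M5
G00 X148.372 Y7.653
M3 S846
G1 X129.107 Y19.297 F1052
G1 X123.719 Y41.154 F1052
G1 X135.363 Y60.419 F1052
G1 X157.220 Y65.807 F1052
G1 X176.485 Y54.163 F1052
G1 X181.873 Y32.306 F1052
G1 X170.229 Y13.041 F1052
G1 X148.372 Y7.653 F1052
M5
G00 X113.640 Y64.405
M3 S846
G1 X113.644 Y125.101 F1052
G1 X23.836 Y185.867 F1052
G1 X168.902 Y176.316 F1052
G1 X113.640 Y64.405 F1052
M5
G00 X0.000 Y0.000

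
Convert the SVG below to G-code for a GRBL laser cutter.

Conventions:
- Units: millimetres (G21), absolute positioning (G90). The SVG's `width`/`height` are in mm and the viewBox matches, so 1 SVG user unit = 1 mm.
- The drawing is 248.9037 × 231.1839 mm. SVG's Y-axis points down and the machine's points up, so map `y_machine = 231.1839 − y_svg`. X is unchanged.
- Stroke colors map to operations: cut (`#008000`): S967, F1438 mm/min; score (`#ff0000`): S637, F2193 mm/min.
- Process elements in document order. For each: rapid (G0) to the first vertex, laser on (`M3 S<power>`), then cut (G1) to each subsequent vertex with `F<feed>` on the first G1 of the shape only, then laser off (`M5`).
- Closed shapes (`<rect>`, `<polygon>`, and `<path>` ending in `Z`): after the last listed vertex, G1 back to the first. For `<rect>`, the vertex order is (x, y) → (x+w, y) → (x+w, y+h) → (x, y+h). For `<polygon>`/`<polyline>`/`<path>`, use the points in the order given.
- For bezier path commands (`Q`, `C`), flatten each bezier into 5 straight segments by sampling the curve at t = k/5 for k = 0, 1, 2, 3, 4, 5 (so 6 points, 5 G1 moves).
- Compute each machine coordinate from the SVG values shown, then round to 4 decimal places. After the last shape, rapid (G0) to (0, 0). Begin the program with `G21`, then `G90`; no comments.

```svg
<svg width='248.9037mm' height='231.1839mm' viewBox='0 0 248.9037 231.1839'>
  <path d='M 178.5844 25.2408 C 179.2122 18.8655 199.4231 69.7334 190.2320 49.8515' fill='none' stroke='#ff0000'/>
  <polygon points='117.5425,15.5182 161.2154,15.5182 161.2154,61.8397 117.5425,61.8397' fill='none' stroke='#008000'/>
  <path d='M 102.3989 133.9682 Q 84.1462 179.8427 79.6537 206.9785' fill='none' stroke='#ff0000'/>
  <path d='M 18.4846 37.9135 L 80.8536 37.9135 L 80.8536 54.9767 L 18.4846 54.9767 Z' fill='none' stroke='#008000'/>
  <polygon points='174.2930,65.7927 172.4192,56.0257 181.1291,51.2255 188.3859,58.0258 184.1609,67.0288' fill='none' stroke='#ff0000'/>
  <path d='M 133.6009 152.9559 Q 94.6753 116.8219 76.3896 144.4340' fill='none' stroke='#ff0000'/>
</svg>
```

G21
G90
G0 X178.5844 Y205.9431
M3 S637
G1 X180.9192 Y203.9230 F2193
G1 X185.6026 Y194.3083
G1 X190.2834 Y183.2425
G1 X192.6103 Y176.8693
G1 X190.2320 Y181.3324
M5
G0 X117.5425 Y215.6657
M3 S967
G1 X161.2154 Y215.6657 F1438
G1 X161.2154 Y169.3442
G1 X117.5425 Y169.3442
G1 X117.5425 Y215.6657
M5
G0 X102.3989 Y97.2157
M3 S637
G1 X95.6482 Y79.6154 F2193
G1 X89.9984 Y63.5143
G1 X85.4493 Y48.9122
G1 X82.0011 Y35.8093
G1 X79.6537 Y24.2054
M5
G0 X18.4846 Y193.2704
M3 S967
G1 X80.8536 Y193.2704 F1438
G1 X80.8536 Y176.2072
G1 X18.4846 Y176.2072
G1 X18.4846 Y193.2704
M5
G0 X174.2930 Y165.3912
M3 S637
G1 X172.4192 Y175.1582 F2193
G1 X181.1291 Y179.9584
G1 X188.3859 Y173.1581
G1 X184.1609 Y164.1551
G1 X174.2930 Y165.3912
M5
G0 X133.6009 Y78.2280
M3 S637
G1 X118.8563 Y90.1318 F2193
G1 X105.7628 Y96.9358
G1 X94.3205 Y98.6402
G1 X84.5295 Y95.2449
G1 X76.3896 Y86.7499
M5
G0 X0.0000 Y0.0000

1 u = 1 mm; y_m = 231.1839 − y.

[1] `<path>` cubic bezier, #ff0000→score S637 F2193: (178.5844,205.9431) → (180.9192,203.9230) → (185.6026,194.3083) → (190.2834,183.2425) → (192.6103,176.8693) → (190.2320,181.3324)

[2] `<polygon>` rectangle, #008000→cut S967 F1438: (117.5425,215.6657) → (161.2154,215.6657) → (161.2154,169.3442) → (117.5425,169.3442) → (117.5425,215.6657) (closed)

[3] `<path>` quadratic bezier, #ff0000→score S637 F2193: (102.3989,97.2157) → (95.6482,79.6154) → (89.9984,63.5143) → (85.4493,48.9122) → (82.0011,35.8093) → (79.6537,24.2054)

[4] `<path>` rectangle, #008000→cut S967 F1438: (18.4846,193.2704) → (80.8536,193.2704) → (80.8536,176.2072) → (18.4846,176.2072) → (18.4846,193.2704) (closed)

[5] `<polygon>` regular polygon, #ff0000→score S637 F2193: (174.2930,165.3912) → (172.4192,175.1582) → (181.1291,179.9584) → (188.3859,173.1581) → (184.1609,164.1551) → (174.2930,165.3912) (closed)

[6] `<path>` quadratic bezier, #ff0000→score S637 F2193: (133.6009,78.2280) → (118.8563,90.1318) → (105.7628,96.9358) → (94.3205,98.6402) → (84.5295,95.2449) → (76.3896,86.7499)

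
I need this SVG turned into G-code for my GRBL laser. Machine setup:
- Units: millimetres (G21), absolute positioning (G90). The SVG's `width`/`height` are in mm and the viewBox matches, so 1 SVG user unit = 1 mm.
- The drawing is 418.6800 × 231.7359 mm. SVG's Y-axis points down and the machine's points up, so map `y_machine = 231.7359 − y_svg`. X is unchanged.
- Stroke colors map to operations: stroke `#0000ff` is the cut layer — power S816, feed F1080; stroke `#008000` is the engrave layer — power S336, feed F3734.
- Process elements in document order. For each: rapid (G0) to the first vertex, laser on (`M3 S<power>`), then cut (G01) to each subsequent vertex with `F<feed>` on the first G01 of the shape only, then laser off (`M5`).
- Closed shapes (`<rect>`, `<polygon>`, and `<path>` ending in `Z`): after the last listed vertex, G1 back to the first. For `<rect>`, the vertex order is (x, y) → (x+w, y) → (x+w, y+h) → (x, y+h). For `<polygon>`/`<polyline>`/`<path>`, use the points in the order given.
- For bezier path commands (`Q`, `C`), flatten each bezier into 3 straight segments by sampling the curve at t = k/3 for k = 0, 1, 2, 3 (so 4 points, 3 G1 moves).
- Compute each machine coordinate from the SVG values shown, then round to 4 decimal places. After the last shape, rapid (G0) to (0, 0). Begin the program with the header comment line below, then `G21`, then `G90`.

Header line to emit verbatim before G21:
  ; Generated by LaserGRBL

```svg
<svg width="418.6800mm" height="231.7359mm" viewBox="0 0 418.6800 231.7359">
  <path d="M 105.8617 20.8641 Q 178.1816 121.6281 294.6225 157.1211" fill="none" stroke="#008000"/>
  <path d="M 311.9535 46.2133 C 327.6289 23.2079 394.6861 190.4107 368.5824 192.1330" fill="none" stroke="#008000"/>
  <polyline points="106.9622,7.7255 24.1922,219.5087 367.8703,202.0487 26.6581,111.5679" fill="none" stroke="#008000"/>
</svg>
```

viewBox `0 0 418.6800 231.7359` with mm width/height → 1 unit = 1 mm. Flip: y_m = 231.7359 − y_svg.

**Shape 1** — `<path>` quadratic bezier, stroke `#008000` → engrave (S336, F3734). Control points (SVG): P0=(105.8617,20.8641), P1=(178.1816,121.6281), P2=(294.6225,157.1211); sampled at t=k/3. Machine vertices: (105.8617,210.8718) → (158.9773,150.9481) → (221.8976,105.5291) → (294.6225,74.6148). Open path.

**Shape 2** — `<path>` cubic bezier, stroke `#008000` → engrave (S336, F3734). Control points (SVG): P0=(311.9535,46.2133), P1=(327.6289,23.2079), P2=(394.6861,190.4107), P3=(368.5824,192.1330); sampled at t=k/3. Machine vertices: (311.9535,185.5226) → (339.4027,158.2989) → (368.9859,83.3117) → (368.5824,39.6029). Open path.

**Shape 3** — `<polyline>` open polyline, stroke `#008000` → engrave (S336, F3734). Machine vertices: (106.9622,224.0104) → (24.1922,12.2272) → (367.8703,29.6872) → (26.6581,120.1680). Open path.

; Generated by LaserGRBL
G21
G90
G0 X105.8617 Y210.8718
M3 S336
G01 X158.9773 Y150.9481 F3734
G01 X221.8976 Y105.5291
G01 X294.6225 Y74.6148
M5
G0 X311.9535 Y185.5226
M3 S336
G01 X339.4027 Y158.2989 F3734
G01 X368.9859 Y83.3117
G01 X368.5824 Y39.6029
M5
G0 X106.9622 Y224.0104
M3 S336
G01 X24.1922 Y12.2272 F3734
G01 X367.8703 Y29.6872
G01 X26.6581 Y120.1680
M5
G0 X0.0000 Y0.0000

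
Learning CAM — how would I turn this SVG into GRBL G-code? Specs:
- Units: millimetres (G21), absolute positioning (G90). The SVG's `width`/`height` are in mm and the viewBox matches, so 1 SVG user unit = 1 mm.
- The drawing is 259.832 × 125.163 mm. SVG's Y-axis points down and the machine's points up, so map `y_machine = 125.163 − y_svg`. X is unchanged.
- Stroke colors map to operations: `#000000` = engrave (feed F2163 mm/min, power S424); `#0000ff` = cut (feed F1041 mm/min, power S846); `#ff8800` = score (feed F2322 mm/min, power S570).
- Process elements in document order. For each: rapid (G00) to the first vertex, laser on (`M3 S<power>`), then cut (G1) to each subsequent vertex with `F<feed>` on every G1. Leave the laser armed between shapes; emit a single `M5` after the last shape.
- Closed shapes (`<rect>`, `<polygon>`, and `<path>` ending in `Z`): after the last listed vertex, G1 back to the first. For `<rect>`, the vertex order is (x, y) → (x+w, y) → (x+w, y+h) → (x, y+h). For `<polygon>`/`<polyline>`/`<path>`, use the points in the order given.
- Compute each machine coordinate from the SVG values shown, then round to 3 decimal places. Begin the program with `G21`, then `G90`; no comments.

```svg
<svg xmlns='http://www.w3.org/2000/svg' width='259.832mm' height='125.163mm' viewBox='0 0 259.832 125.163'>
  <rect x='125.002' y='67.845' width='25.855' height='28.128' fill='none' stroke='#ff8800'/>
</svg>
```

Since the viewBox matches the mm dimensions, user units are millimetres directly. The only transform is the Y-flip y_m = 125.163 − y_svg.

Shape 1 is a rectangle drawn with `<rect>`. Its stroke #ff8800 means score at S570, F2322. After flipping Y the toolpath is (125.002,57.318) → (150.857,57.318) → (150.857,29.190) → (125.002,29.190) → (125.002,57.318), returning to the start.

G21
G90
G00 X125.002 Y57.318
M3 S570
G1 X150.857 Y57.318 F2322
G1 X150.857 Y29.190 F2322
G1 X125.002 Y29.190 F2322
G1 X125.002 Y57.318 F2322
M5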